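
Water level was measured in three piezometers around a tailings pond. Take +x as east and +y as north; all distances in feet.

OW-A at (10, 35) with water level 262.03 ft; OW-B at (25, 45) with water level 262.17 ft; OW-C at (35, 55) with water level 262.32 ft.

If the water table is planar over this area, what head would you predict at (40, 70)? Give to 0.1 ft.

Taking OW-A as reference: OW-B−OW-A = (15, 10, +0.14); OW-C−OW-A = (25, 20, +0.29).
Determinant of the coordinate differences = 15·20 − 25·10 = 50.
∂h/∂x = [(+0.14)·20 − (+0.29)·10] / 50 = -0.002000
∂h/∂y = [15·(+0.29) − 25·(+0.14)] / 50 = +0.01700
h(40, 70) = 262.03 + (-0.002000)·(30) + (+0.01700)·(35) = 262.03 -0.060 +0.595 = 262.565 ft.

262.6 ft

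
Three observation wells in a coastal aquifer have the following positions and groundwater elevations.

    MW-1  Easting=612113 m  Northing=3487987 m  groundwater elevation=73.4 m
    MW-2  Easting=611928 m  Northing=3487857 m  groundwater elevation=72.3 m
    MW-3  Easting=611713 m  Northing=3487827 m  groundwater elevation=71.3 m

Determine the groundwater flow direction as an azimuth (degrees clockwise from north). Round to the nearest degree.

242°

Taking MW-1 as reference: MW-2−MW-1 = (-185, -130, -1.1); MW-3−MW-1 = (-400, -160, -2.1).
Determinant of the coordinate differences = (-185)·(-160) − (-400)·(-130) = -22400.
∂h/∂x = [(-1.1)·(-160) − (-2.1)·(-130)] / -22400 = +0.004330
∂h/∂y = [(-185)·(-2.1) − (-400)·(-1.1)] / -22400 = +0.002299
Flow direction (−∇h) has components (-0.004330 E, -0.002299 N).
Azimuth = atan2(E, N) = atan2(-0.004330, -0.002299) = 242.0° ≈ 242°.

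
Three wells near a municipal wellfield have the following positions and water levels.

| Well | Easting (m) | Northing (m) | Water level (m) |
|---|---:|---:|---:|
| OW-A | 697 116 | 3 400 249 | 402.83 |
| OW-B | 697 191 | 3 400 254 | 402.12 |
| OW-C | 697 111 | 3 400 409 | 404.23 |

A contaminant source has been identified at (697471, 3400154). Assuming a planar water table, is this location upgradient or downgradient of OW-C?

downgradient

Differences from OW-A: to OW-B (Δx, Δy, Δh) = (75, 5, -0.71); to OW-C = (-5, 160, +1.40).
Determinant of the coordinate differences = 75·160 − (-5)·5 = 12025.
∂h/∂x = [(-0.71)·160 − (+1.40)·5] / 12025 = -0.01003
∂h/∂y = [75·(+1.40) − (-5)·(-0.71)] / 12025 = +0.008437
Head at (697471, 3400154) = 402.83 + (-0.01003)·(355) + (+0.008437)·(-95) = 398.47 m.
That is lower than the 404.23 m at OW-C, so the point is downgradient.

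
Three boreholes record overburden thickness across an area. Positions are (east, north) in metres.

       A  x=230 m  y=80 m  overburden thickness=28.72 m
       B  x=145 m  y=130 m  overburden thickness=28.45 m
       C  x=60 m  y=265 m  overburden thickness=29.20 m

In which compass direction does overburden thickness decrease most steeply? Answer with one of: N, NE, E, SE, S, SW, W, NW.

Differences from A: to B (Δx, Δy, Δh) = (-85, 50, -0.27); to C = (-170, 185, +0.48).
Determinant of the coordinate differences = (-85)·185 − (-170)·50 = -7225.
∂d/∂x = [(-0.27)·185 − (+0.48)·50] / -7225 = +0.01024
∂d/∂y = [(-85)·(+0.48) − (-170)·(-0.27)] / -7225 = +0.01200
Steepest decrease is along −∇f = (-0.01024 E, -0.01200 N) → southwest.

SW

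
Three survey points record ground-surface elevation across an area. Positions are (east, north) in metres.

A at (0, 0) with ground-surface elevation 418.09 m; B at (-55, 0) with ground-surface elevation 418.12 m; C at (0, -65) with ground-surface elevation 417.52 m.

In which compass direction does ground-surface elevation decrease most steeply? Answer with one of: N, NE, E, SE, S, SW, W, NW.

S

∂z/∂x = (418.12 − 418.09) / (-55 − 0) = -0.0005455
∂z/∂y = (417.52 − 418.09) / (-65 − 0) = +0.008769
Steepest decrease is along −∇f = (+0.0005455 E, -0.008769 N) → south.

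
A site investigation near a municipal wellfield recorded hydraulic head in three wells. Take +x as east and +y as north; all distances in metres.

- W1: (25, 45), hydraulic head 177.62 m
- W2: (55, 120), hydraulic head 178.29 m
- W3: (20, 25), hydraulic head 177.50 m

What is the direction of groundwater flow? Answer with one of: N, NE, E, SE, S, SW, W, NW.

Three-point gradient (reference W1): Δ to W2 = (30, 75, +0.67), Δ to W3 = (-5, -20, -0.12).
∂h/∂x = +0.01956, ∂h/∂y = +0.001111 (det = -225).
Flow = −∇h = (-0.01956 east, -0.001111 north), which points west.

W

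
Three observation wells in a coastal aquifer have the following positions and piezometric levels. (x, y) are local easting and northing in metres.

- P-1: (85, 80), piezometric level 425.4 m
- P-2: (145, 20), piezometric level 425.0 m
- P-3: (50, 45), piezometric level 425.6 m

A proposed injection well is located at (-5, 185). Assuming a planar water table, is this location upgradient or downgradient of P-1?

upgradient

Differences from P-1: to P-2 (Δx, Δy, Δh) = (60, -60, -0.4); to P-3 = (-35, -35, +0.2).
Solve a·Δx + b·Δy = Δh: det = 60·(-35) − (-35)·(-60) = -4200.
∂h/∂x = [(-0.4)·(-35) − (+0.2)·(-60)] / -4200 = -0.006190
∂h/∂y = [60·(+0.2) − (-35)·(-0.4)] / -4200 = +0.0004762
Head at (-5, 185) = 425.4 + (-0.006190)·(-90) + (+0.0004762)·(105) = 426.01 m.
That is higher than the 425.4 m at P-1, so the point is upgradient.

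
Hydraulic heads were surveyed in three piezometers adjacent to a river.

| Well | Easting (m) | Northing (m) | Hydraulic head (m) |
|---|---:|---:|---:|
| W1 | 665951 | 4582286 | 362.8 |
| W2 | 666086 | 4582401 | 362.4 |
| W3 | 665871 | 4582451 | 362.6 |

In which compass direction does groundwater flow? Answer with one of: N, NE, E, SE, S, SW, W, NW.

Three-point gradient (reference W1): Δ to W2 = (135, 115, -0.4), Δ to W3 = (-80, 165, -0.2).
∂h/∂x = -0.001366, ∂h/∂y = -0.001875 (det = 31475).
Flow = −∇h = (+0.001366 east, +0.001875 north), which points northeast.

NE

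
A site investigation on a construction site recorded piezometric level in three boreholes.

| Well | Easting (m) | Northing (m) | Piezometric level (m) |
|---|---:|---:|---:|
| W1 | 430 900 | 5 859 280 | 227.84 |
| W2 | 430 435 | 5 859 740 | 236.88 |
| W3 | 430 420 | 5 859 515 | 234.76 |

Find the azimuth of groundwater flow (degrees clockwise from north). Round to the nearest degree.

Three-point gradient (reference W1): Δ to W2 = (-465, 460, +9.04), Δ to W3 = (-480, 235, +6.92).
∂h/∂x = -0.009494, ∂h/∂y = +0.01006 (det = 111525).
Flow direction (−∇h) has components (+0.009494 E, -0.01006 N).
Azimuth = atan2(E, N) = atan2(+0.009494, -0.01006) = 136.6° ≈ 137°.

137°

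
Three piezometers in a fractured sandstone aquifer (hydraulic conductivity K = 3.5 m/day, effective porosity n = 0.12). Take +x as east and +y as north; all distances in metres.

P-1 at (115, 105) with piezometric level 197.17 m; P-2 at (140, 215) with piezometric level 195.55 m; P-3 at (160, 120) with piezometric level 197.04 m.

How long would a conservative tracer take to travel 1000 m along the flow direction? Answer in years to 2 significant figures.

6.1 years

Taking P-1 as reference: P-2−P-1 = (25, 110, -1.62); P-3−P-1 = (45, 15, -0.13).
Solve a·Δx + b·Δy = Δh: det = 25·15 − 45·110 = -4575.
∂h/∂x = [(-1.62)·15 − (-0.13)·110] / -4575 = +0.002186
∂h/∂y = [25·(-0.13) − 45·(-1.62)] / -4575 = -0.01522
|∇h| = √(0.002186² + -0.01522²) = 0.01538
Seepage velocity v = K·i/n = 3.5 × 0.01538 / 0.12 = 0.4486 m/day.
t = 1000 / 0.4486 = 2229 days = 6.1 years.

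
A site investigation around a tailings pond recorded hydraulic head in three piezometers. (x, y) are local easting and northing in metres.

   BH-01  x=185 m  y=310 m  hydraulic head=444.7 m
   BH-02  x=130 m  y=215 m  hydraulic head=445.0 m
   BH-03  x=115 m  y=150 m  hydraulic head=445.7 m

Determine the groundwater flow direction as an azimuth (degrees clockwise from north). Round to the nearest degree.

Differences from BH-01: to BH-02 (Δx, Δy, Δh) = (-55, -95, +0.3); to BH-03 = (-70, -160, +1.0).
Determinant of the coordinate differences = (-55)·(-160) − (-70)·(-95) = 2150.
∂h/∂x = [(+0.3)·(-160) − (+1.0)·(-95)] / 2150 = +0.02186
∂h/∂y = [(-55)·(+1.0) − (-70)·(+0.3)] / 2150 = -0.01581
Flow direction (−∇h) has components (-0.02186 E, +0.01581 N).
Azimuth = atan2(E, N) = atan2(-0.02186, +0.01581) = 305.9° ≈ 306°.

306°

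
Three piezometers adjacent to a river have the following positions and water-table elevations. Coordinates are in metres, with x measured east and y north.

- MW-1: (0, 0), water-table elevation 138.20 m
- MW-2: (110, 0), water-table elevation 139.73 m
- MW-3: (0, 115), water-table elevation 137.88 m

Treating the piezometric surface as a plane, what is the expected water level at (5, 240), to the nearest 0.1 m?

137.6 m

∂h/∂x = (139.73 − 138.20) / (110 − 0) = +0.01391
∂h/∂y = (137.88 − 138.20) / (115 − 0) = -0.002783
h(5, 240) = 138.20 + (+0.01391)·(5) + (-0.002783)·(240) = 138.20 +0.070 -0.668 = 137.602 m.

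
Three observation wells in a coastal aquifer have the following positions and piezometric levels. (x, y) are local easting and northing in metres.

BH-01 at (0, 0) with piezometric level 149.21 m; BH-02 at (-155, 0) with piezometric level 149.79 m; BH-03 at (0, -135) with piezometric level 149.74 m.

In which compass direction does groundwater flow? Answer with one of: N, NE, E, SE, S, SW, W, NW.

∂h/∂x = (149.79 − 149.21) / (-155 − 0) = -0.003742
∂h/∂y = (149.74 − 149.21) / (-135 − 0) = -0.003926
Flow = −∇h = (+0.003742 east, +0.003926 north), which points northeast.

NE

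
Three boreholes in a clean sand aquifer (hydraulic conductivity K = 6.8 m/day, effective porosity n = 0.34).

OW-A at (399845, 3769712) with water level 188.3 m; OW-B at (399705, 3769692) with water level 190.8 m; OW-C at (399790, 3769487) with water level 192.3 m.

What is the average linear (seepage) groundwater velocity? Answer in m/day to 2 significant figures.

With h = a·x + b·y + c and OW-A as origin, the differences give:
  (-140)·a + (-20)·b = +2.5
  (-55)·a + (-225)·b = +4.0
Eliminate b (×(-225) and ×(-20), subtract): 30400·a = -482.50 → a = ∂h/∂x = -0.01587
Back-substitute: b = ∂h/∂y = -0.01390.
|∇h| = √(-0.01587² + -0.01390²) = 0.0211
Seepage velocity v = K·i/n = 6.8 × 0.0211 / 0.34 = 0.422 m/day.

0.42 m/day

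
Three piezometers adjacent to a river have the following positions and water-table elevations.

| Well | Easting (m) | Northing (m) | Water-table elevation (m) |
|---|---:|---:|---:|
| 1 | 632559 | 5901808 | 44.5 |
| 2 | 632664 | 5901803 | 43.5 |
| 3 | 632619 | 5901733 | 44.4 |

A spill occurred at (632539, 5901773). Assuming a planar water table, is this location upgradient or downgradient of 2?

Three-point gradient (reference 1): Δ to 2 = (105, -5, -1.0), Δ to 3 = (60, -75, -0.1).
∂h/∂x = -0.009835, ∂h/∂y = -0.006535 (det = -7575).
Head at (632539, 5901773) = 44.5 + (-0.009835)·(-20) + (-0.006535)·(-35) = 44.93 m.
That is higher than the 43.5 m at 2, so the point is upgradient.

upgradient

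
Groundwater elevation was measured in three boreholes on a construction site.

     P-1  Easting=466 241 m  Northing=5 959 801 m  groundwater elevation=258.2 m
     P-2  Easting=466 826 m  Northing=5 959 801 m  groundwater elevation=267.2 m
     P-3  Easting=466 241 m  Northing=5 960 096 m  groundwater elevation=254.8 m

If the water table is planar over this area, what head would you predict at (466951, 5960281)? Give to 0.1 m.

∂h/∂x = (267.2 − 258.2) / (466826 − 466241) = +0.01538
∂h/∂y = (254.8 − 258.2) / (5960096 − 5959801) = -0.01153
h(466951, 5960281) = 258.2 + (+0.01538)·(710) + (-0.01153)·(480) = 258.2 +10.923 -5.532 = 263.591 m.

263.6 m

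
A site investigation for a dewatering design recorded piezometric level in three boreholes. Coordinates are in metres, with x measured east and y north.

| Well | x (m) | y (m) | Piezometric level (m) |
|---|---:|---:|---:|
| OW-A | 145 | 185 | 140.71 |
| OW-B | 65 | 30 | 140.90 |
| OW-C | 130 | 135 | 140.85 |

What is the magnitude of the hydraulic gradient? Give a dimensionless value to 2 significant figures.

0.0088

With h = a·x + b·y + c and OW-A as origin, the differences give:
  (-80)·a + (-155)·b = +0.19
  (-15)·a + (-50)·b = +0.14
Eliminate b (×(-50) and ×(-155), subtract): 1675·a = 12.200 → a = ∂h/∂x = +0.007284
Back-substitute: b = ∂h/∂y = -0.004985.
|∇h| = √(0.007284² + -0.004985²) = 0.008826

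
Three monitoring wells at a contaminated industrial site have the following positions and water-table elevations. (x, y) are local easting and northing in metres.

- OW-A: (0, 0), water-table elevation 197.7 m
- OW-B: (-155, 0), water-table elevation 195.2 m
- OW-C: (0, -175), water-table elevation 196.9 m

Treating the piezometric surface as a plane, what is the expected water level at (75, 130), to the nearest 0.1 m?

∂h/∂x = (195.2 − 197.7) / (-155 − 0) = +0.01613
∂h/∂y = (196.9 − 197.7) / (-175 − 0) = +0.004571
h(75, 130) = 197.7 + (+0.01613)·(75) + (+0.004571)·(130) = 197.7 +1.210 +0.594 = 199.504 m.

199.5 m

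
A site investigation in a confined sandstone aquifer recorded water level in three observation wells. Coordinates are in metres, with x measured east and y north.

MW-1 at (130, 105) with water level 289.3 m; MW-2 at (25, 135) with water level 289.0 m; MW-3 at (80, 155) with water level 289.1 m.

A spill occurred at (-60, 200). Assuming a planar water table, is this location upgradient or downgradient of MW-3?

downgradient

Taking MW-1 as reference: MW-2−MW-1 = (-105, 30, -0.3); MW-3−MW-1 = (-50, 50, -0.2).
Determinant of the coordinate differences = (-105)·50 − (-50)·30 = -3750.
∂h/∂x = [(-0.3)·50 − (-0.2)·30] / -3750 = +0.002400
∂h/∂y = [(-105)·(-0.2) − (-50)·(-0.3)] / -3750 = -0.001600
Head at (-60, 200) = 289.3 + (+0.002400)·(-190) + (-0.001600)·(95) = 288.69 m.
That is lower than the 289.1 m at MW-3, so the point is downgradient.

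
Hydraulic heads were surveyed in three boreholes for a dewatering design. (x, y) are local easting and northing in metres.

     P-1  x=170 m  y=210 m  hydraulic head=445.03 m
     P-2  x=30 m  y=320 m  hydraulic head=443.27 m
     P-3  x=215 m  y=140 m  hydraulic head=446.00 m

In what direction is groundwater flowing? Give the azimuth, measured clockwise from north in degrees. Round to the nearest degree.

344°

Differences from P-1: to P-2 (Δx, Δy, Δh) = (-140, 110, -1.76); to P-3 = (45, -70, +0.97).
Solve a·Δx + b·Δy = Δh: det = (-140)·(-70) − 45·110 = 4850.
∂h/∂x = [(-1.76)·(-70) − (+0.97)·110] / 4850 = +0.003402
∂h/∂y = [(-140)·(+0.97) − 45·(-1.76)] / 4850 = -0.01167
Flow direction (−∇h) has components (-0.003402 E, +0.01167 N).
Azimuth = atan2(E, N) = atan2(-0.003402, +0.01167) = 343.7° ≈ 344°.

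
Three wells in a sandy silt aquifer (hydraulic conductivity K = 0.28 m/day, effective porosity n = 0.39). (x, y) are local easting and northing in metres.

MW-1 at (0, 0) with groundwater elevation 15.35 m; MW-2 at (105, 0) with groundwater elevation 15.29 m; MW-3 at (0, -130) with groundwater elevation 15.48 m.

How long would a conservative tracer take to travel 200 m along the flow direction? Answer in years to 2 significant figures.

660 years

∂h/∂x = (15.29 − 15.35) / (105 − 0) = -0.0005714
∂h/∂y = (15.48 − 15.35) / (-130 − 0) = -0.001000
|∇h| = √(-0.0005714² + -0.001000²) = 0.001152
Seepage velocity v = K·i/n = 0.28 × 0.001152 / 0.39 = 0.0008271 m/day.
t = 200 / 0.0008271 = 2.418e+05 days = 662 years.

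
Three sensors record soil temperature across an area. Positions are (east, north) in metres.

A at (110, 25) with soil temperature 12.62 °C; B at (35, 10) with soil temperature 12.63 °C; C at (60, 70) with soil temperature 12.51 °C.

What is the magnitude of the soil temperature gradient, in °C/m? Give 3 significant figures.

0.00214 °C/m

With T = a·x + b·y + c and A as origin, the differences give:
  (-75)·a + (-15)·b = +0.01
  (-50)·a + 45·b = -0.11
Eliminate b (×45 and ×(-15), subtract): -4125·a = -1.200 → a = ∂T/∂x = +0.0002909
Back-substitute: b = ∂T/∂y = -0.002121.
|∇f| = √(0.0002909² + -0.002121²) = 0.002141 °C/m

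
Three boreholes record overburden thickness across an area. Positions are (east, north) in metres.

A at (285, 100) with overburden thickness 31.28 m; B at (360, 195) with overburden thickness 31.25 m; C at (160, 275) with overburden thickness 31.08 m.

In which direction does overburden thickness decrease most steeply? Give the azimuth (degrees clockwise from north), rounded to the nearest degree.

324°

With d = a·x + b·y + c and A as origin, the differences give:
  75·a + 95·b = -0.03
  (-125)·a + 175·b = -0.20
Eliminate b (×175 and ×95, subtract): 25000·a = 13.750 → a = ∂d/∂x = +0.0005500
Back-substitute: b = ∂d/∂y = -0.0007500.
Steepest decrease is along −∇f: components (-0.0005500 E, +0.0007500 N).
Azimuth = atan2(-0.0005500, +0.0007500) = 323.7° ≈ 324°.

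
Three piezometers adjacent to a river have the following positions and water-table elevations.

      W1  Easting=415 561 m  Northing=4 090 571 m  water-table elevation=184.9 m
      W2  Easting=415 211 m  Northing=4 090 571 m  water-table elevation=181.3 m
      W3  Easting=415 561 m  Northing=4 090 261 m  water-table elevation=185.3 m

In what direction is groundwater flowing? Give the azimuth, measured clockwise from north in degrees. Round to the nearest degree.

∂h/∂x = (181.3 − 184.9) / (415211 − 415561) = +0.01029
∂h/∂y = (185.3 − 184.9) / (4090261 − 4090571) = -0.001290
Flow direction (−∇h) has components (-0.01029 E, +0.001290 N).
Azimuth = atan2(E, N) = atan2(-0.01029, +0.001290) = 277.2° ≈ 277°.

277°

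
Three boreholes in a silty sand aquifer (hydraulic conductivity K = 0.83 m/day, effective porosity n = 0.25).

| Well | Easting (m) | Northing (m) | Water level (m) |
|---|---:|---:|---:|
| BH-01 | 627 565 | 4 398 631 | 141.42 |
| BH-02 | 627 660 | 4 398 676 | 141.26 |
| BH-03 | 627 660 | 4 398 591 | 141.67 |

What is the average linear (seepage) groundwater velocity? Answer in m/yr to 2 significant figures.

Three-point gradient (reference BH-01): Δ to BH-02 = (95, 45, -0.16), Δ to BH-03 = (95, -40, +0.25).
∂h/∂x = +0.0006006, ∂h/∂y = -0.004824 (det = -8075).
|∇h| = √(0.0006006² + -0.004824²) = 0.004861
Seepage velocity v = K·i/n = 0.83 × 0.004861 / 0.25 = 0.01614 m/day = 5.895 m/yr.

5.9 m/yr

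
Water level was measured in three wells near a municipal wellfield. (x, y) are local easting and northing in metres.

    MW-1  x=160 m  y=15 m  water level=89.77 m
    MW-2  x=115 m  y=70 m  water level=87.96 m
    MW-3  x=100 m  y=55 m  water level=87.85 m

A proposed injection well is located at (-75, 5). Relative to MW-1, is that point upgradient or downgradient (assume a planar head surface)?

downgradient

Differences from MW-1: to MW-2 (Δx, Δy, Δh) = (-45, 55, -1.81); to MW-3 = (-60, 40, -1.92).
Solve a·Δx + b·Δy = Δh: det = (-45)·40 − (-60)·55 = 1500.
∂h/∂x = [(-1.81)·40 − (-1.92)·55] / 1500 = +0.02213
∂h/∂y = [(-45)·(-1.92) − (-60)·(-1.81)] / 1500 = -0.01480
Head at (-75, 5) = 89.77 + (+0.02213)·(-235) + (-0.01480)·(-10) = 84.72 m.
That is lower than the 89.77 m at MW-1, so the point is downgradient.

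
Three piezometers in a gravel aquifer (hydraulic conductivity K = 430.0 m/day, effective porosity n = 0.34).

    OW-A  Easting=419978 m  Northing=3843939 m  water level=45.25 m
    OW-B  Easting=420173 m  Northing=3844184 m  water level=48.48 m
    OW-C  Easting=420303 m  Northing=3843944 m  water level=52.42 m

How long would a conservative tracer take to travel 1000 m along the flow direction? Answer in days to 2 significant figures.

35 days

Differences from OW-A: to OW-B (Δx, Δy, Δh) = (195, 245, +3.23); to OW-C = (325, 5, +7.17).
Determinant of the coordinate differences = 195·5 − 325·245 = -78650.
∂h/∂x = [(+3.23)·5 − (+7.17)·245] / -78650 = +0.02213
∂h/∂y = [195·(+7.17) − 325·(+3.23)] / -78650 = -0.004430
|∇h| = √(0.02213² + -0.004430²) = 0.02257
Seepage velocity v = K·i/n = 430.0 × 0.02257 / 0.34 = 28.54 m/day.
t = 1000 / 28.54 = 35.04 days.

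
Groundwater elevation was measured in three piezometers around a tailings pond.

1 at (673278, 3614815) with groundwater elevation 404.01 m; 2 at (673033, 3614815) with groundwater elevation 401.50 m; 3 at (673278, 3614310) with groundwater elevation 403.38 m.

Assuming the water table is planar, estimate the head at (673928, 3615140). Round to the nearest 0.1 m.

∂h/∂x = (401.50 − 404.01) / (673033 − 673278) = +0.01024
∂h/∂y = (403.38 − 404.01) / (3614310 − 3614815) = +0.001248
h(673928, 3615140) = 404.01 + (+0.01024)·(650) + (+0.001248)·(325) = 404.01 +6.659 +0.405 = 411.075 m.

411.1 m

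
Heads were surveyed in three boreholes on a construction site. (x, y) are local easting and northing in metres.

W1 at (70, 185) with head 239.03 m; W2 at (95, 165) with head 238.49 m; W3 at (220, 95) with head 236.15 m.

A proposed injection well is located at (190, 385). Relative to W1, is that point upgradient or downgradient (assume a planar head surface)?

upgradient

With h = a·x + b·y + c and W1 as origin, the differences give:
  25·a + (-20)·b = -0.54
  150·a + (-90)·b = -2.88
Eliminate b (×(-90) and ×(-20), subtract): 750·a = -9.000 → a = ∂h/∂x = -0.01200
Back-substitute: b = ∂h/∂y = +0.01200.
Head at (190, 385) = 239.03 + (-0.01200)·(120) + (+0.01200)·(200) = 239.99 m.
That is higher than the 239.03 m at W1, so the point is upgradient.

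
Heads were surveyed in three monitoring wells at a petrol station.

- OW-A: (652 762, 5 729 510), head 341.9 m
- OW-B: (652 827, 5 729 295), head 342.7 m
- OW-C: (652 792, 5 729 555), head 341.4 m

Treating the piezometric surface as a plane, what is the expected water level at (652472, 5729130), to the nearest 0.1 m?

Taking OW-A as reference: OW-B−OW-A = (65, -215, +0.8); OW-C−OW-A = (30, 45, -0.5).
Determinant of the coordinate differences = 65·45 − 30·(-215) = 9375.
∂h/∂x = [(+0.8)·45 − (-0.5)·(-215)] / 9375 = -0.007627
∂h/∂y = [65·(-0.5) − 30·(+0.8)] / 9375 = -0.006027
h(652472, 5729130) = 341.9 + (-0.007627)·(-290) + (-0.006027)·(-380) = 341.9 +2.212 +2.290 = 346.402 m.

346.4 m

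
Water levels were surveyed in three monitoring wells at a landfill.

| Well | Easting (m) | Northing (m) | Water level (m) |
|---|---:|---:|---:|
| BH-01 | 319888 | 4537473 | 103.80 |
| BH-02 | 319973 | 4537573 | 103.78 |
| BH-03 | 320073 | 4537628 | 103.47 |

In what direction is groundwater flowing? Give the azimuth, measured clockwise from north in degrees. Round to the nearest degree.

129°

Taking BH-01 as reference: BH-02−BH-01 = (85, 100, -0.02); BH-03−BH-01 = (185, 155, -0.33).
Solve a·Δx + b·Δy = Δh: det = 85·155 − 185·100 = -5325.
∂h/∂x = [(-0.02)·155 − (-0.33)·100] / -5325 = -0.005615
∂h/∂y = [85·(-0.33) − 185·(-0.02)] / -5325 = +0.004573
Flow direction (−∇h) has components (+0.005615 E, -0.004573 N).
Azimuth = atan2(E, N) = atan2(+0.005615, -0.004573) = 129.2° ≈ 129°.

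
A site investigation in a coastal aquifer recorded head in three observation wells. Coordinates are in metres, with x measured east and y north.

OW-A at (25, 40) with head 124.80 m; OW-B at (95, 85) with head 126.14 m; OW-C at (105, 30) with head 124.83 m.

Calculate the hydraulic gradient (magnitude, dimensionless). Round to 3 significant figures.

0.0247

Taking OW-A as reference: OW-B−OW-A = (70, 45, +1.34); OW-C−OW-A = (80, -10, +0.03).
Solve a·Δx + b·Δy = Δh: det = 70·(-10) − 80·45 = -4300.
∂h/∂x = [(+1.34)·(-10) − (+0.03)·45] / -4300 = +0.003430
∂h/∂y = [70·(+0.03) − 80·(+1.34)] / -4300 = +0.02444
|∇h| = √(0.003430² + 0.02444²) = 0.02468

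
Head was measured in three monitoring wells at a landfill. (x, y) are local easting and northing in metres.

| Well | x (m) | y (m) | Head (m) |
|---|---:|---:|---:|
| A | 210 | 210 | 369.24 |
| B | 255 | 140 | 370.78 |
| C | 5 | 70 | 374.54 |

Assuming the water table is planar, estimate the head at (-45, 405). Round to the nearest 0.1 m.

Three-point gradient (reference A): Δ to B = (45, -70, +1.54), Δ to C = (-205, -140, +5.30).
∂h/∂x = -0.007525, ∂h/∂y = -0.02684 (det = -20650).
h(-45, 405) = 369.24 + (-0.007525)·(-255) + (-0.02684)·(195) = 369.24 +1.919 -5.233 = 365.926 m.

365.9 m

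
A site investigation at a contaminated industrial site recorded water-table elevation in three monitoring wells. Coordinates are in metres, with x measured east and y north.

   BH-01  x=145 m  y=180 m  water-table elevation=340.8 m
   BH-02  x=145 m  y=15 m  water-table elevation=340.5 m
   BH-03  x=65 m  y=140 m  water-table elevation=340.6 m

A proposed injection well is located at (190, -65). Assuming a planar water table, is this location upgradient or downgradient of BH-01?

With h = a·x + b·y + c and BH-01 as origin, the differences give:
  0·a + (-165)·b = -0.3
  (-80)·a + (-40)·b = -0.2
Eliminate b (×(-40) and ×(-165), subtract): -13200·a = -21.00 → a = ∂h/∂x = +0.001591
Back-substitute: b = ∂h/∂y = +0.001818.
Head at (190, -65) = 340.8 + (+0.001591)·(45) + (+0.001818)·(-245) = 340.43 m.
That is lower than the 340.8 m at BH-01, so the point is downgradient.

downgradient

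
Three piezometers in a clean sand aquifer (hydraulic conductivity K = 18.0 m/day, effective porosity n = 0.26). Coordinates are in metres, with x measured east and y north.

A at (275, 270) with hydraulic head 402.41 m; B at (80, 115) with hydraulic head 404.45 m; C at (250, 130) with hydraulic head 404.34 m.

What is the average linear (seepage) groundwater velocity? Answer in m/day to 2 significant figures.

0.96 m/day

With h = a·x + b·y + c and A as origin, the differences give:
  (-195)·a + (-155)·b = +2.04
  (-25)·a + (-140)·b = +1.93
Eliminate b (×(-140) and ×(-155), subtract): 23425·a = 13.550 → a = ∂h/∂x = +0.0005784
Back-substitute: b = ∂h/∂y = -0.01389.
|∇h| = √(0.0005784² + -0.01389²) = 0.0139
Seepage velocity v = K·i/n = 18.0 × 0.0139 / 0.26 = 0.9623 m/day.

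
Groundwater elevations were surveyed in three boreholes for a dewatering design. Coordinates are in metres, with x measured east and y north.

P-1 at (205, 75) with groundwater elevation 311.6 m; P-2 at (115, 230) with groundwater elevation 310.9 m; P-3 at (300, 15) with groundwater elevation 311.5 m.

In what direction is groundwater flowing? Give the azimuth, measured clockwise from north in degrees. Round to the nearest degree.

037°

Taking P-1 as reference: P-2−P-1 = (-90, 155, -0.7); P-3−P-1 = (95, -60, -0.1).
Solve a·Δx + b·Δy = Δh: det = (-90)·(-60) − 95·155 = -9325.
∂h/∂x = [(-0.7)·(-60) − (-0.1)·155] / -9325 = -0.006166
∂h/∂y = [(-90)·(-0.1) − 95·(-0.7)] / -9325 = -0.008097
Flow direction (−∇h) has components (+0.006166 E, +0.008097 N).
Azimuth = atan2(E, N) = atan2(+0.006166, +0.008097) = 37.3° ≈ 037°.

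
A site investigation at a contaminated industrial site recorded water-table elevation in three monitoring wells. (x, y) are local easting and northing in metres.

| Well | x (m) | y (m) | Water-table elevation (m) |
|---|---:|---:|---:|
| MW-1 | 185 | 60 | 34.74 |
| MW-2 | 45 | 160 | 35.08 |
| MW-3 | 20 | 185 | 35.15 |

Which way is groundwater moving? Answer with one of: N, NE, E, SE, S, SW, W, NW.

Taking MW-1 as reference: MW-2−MW-1 = (-140, 100, +0.34); MW-3−MW-1 = (-165, 125, +0.41).
Solve a·Δx + b·Δy = Δh: det = (-140)·125 − (-165)·100 = -1000.
∂h/∂x = [(+0.34)·125 − (+0.41)·100] / -1000 = -0.001500
∂h/∂y = [(-140)·(+0.41) − (-165)·(+0.34)] / -1000 = +0.001300
Flow = −∇h = (+0.001500 east, -0.001300 north), which points southeast.

SE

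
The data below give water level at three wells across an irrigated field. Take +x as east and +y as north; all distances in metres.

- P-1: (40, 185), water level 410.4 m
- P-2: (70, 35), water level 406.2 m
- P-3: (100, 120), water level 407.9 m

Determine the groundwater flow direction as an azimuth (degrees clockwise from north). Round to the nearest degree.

With h = a·x + b·y + c and P-1 as origin, the differences give:
  30·a + (-150)·b = -4.2
  60·a + (-65)·b = -2.5
Eliminate b (×(-65) and ×(-150), subtract): 7050·a = -102.00 → a = ∂h/∂x = -0.01447
Back-substitute: b = ∂h/∂y = +0.02511.
Flow direction (−∇h) has components (+0.01447 E, -0.02511 N).
Azimuth = atan2(E, N) = atan2(+0.01447, -0.02511) = 150.0° ≈ 150°.

150°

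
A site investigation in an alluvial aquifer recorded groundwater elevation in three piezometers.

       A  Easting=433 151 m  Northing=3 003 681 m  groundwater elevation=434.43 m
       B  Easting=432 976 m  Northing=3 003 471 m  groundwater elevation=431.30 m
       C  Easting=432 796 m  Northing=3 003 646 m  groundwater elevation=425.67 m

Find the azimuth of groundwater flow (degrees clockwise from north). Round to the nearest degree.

Taking A as reference: B−A = (-175, -210, -3.13); C−A = (-355, -35, -8.76).
Solve a·Δx + b·Δy = Δh: det = (-175)·(-35) − (-355)·(-210) = -68425.
∂h/∂x = [(-3.13)·(-35) − (-8.76)·(-210)] / -68425 = +0.02528
∂h/∂y = [(-175)·(-8.76) − (-355)·(-3.13)] / -68425 = -0.006165
Flow direction (−∇h) has components (-0.02528 E, +0.006165 N).
Azimuth = atan2(E, N) = atan2(-0.02528, +0.006165) = 283.7° ≈ 284°.

284°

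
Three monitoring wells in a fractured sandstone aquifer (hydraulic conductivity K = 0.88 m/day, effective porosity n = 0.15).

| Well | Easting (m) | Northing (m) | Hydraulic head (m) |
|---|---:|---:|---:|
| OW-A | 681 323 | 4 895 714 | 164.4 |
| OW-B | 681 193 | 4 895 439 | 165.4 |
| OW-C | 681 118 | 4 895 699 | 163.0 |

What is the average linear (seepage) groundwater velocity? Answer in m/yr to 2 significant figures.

Differences from OW-A: to OW-B (Δx, Δy, Δh) = (-130, -275, +1.0); to OW-C = (-205, -15, -1.4).
Determinant of the coordinate differences = (-130)·(-15) − (-205)·(-275) = -54425.
∂h/∂x = [(+1.0)·(-15) − (-1.4)·(-275)] / -54425 = +0.007350
∂h/∂y = [(-130)·(-1.4) − (-205)·(+1.0)] / -54425 = -0.007111
|∇h| = √(0.007350² + -0.007111²) = 0.01023
Seepage velocity v = K·i/n = 0.88 × 0.01023 / 0.15 = 0.06002 m/day = 21.92 m/yr.

22 m/yr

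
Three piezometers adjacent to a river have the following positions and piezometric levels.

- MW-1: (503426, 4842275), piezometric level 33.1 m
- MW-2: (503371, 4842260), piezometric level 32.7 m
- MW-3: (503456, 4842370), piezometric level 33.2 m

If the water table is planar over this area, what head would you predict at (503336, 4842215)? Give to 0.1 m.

32.5 m

Differences from MW-1: to MW-2 (Δx, Δy, Δh) = (-55, -15, -0.4); to MW-3 = (30, 95, +0.1).
Solve a·Δx + b·Δy = Δh: det = (-55)·95 − 30·(-15) = -4775.
∂h/∂x = [(-0.4)·95 − (+0.1)·(-15)] / -4775 = +0.007644
∂h/∂y = [(-55)·(+0.1) − 30·(-0.4)] / -4775 = -0.001361
h(503336, 4842215) = 33.1 + (+0.007644)·(-90) + (-0.001361)·(-60) = 33.1 -0.688 +0.082 = 32.494 m.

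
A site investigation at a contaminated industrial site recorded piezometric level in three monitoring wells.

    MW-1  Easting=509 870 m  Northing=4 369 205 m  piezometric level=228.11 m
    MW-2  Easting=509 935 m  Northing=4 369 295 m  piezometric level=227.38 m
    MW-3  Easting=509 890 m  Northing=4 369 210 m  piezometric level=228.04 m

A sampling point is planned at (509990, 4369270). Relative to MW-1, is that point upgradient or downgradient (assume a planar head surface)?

downgradient

Differences from MW-1: to MW-2 (Δx, Δy, Δh) = (65, 90, -0.73); to MW-3 = (20, 5, -0.07).
Determinant of the coordinate differences = 65·5 − 20·90 = -1475.
∂h/∂x = [(-0.73)·5 − (-0.07)·90] / -1475 = -0.001797
∂h/∂y = [65·(-0.07) − 20·(-0.73)] / -1475 = -0.006814
Head at (509990, 4369270) = 228.11 + (-0.001797)·(120) + (-0.006814)·(65) = 227.45 m.
That is lower than the 228.11 m at MW-1, so the point is downgradient.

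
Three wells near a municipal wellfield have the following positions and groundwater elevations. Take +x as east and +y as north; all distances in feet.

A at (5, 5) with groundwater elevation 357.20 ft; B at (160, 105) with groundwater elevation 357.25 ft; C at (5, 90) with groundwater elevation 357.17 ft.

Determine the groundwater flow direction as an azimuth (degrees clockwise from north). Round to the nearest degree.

Taking A as reference: B−A = (155, 100, +0.05); C−A = (0, 85, -0.03).
Determinant of the coordinate differences = 155·85 − 0·100 = 13175.
∂h/∂x = [(+0.05)·85 − (-0.03)·100] / 13175 = +0.0005503
∂h/∂y = [155·(-0.03) − 0·(+0.05)] / 13175 = -0.0003529
Flow direction (−∇h) has components (-0.0005503 E, +0.0003529 N).
Azimuth = atan2(E, N) = atan2(-0.0005503, +0.0003529) = 302.7° ≈ 303°.

303°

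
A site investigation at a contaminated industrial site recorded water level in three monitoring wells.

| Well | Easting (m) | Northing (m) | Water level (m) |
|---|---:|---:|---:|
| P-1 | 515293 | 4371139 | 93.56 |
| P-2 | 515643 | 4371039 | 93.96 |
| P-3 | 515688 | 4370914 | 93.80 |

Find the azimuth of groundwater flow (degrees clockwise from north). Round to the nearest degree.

222°

Differences from P-1: to P-2 (Δx, Δy, Δh) = (350, -100, +0.40); to P-3 = (395, -225, +0.24).
Solve a·Δx + b·Δy = Δh: det = 350·(-225) − 395·(-100) = -39250.
∂h/∂x = [(+0.40)·(-225) − (+0.24)·(-100)] / -39250 = +0.001682
∂h/∂y = [350·(+0.24) − 395·(+0.40)] / -39250 = +0.001885
Flow direction (−∇h) has components (-0.001682 E, -0.001885 N).
Azimuth = atan2(E, N) = atan2(-0.001682, -0.001885) = 221.7° ≈ 222°.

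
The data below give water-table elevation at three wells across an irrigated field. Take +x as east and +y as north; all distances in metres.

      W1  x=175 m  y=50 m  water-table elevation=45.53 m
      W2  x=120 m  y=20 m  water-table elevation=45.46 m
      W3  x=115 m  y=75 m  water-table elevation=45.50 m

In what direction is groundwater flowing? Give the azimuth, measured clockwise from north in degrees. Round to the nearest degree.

226°

Taking W1 as reference: W2−W1 = (-55, -30, -0.07); W3−W1 = (-60, 25, -0.03).
Solve a·Δx + b·Δy = Δh: det = (-55)·25 − (-60)·(-30) = -3175.
∂h/∂x = [(-0.07)·25 − (-0.03)·(-30)] / -3175 = +0.0008346
∂h/∂y = [(-55)·(-0.03) − (-60)·(-0.07)] / -3175 = +0.0008031
Flow direction (−∇h) has components (-0.0008346 E, -0.0008031 N).
Azimuth = atan2(E, N) = atan2(-0.0008346, -0.0008031) = 226.1° ≈ 226°.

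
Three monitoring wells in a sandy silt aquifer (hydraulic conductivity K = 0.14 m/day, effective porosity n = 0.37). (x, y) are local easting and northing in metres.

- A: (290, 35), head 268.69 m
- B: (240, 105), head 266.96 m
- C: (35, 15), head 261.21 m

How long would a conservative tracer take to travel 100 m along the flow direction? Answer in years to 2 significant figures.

24 years

With h = a·x + b·y + c and A as origin, the differences give:
  (-50)·a + 70·b = -1.73
  (-255)·a + (-20)·b = -7.48
Eliminate b (×(-20) and ×70, subtract): 18850·a = 558.200 → a = ∂h/∂x = +0.02961
Back-substitute: b = ∂h/∂y = -0.003562.
|∇h| = √(0.02961² + -0.003562²) = 0.02982
Seepage velocity v = K·i/n = 0.14 × 0.02982 / 0.37 = 0.01128 m/day.
t = 100 / 0.01128 = 8865 days = 24.3 years.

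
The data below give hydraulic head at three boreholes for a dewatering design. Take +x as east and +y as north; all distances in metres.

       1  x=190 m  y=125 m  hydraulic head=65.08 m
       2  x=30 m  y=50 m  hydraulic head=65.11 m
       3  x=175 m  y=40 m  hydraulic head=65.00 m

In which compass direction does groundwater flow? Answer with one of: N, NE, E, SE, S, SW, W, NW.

With h = a·x + b·y + c and 1 as origin, the differences give:
  (-160)·a + (-75)·b = +0.03
  (-15)·a + (-85)·b = -0.08
Eliminate b (×(-85) and ×(-75), subtract): 12475·a = -8.550 → a = ∂h/∂x = -0.0006854
Back-substitute: b = ∂h/∂y = +0.001062.
Flow = −∇h = (+0.0006854 east, -0.001062 north), which points southeast.

SE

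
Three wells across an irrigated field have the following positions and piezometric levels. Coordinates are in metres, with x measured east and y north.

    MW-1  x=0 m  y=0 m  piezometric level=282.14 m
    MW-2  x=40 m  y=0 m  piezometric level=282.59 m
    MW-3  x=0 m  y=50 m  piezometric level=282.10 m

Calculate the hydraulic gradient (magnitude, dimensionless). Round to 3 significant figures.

∂h/∂x = (282.59 − 282.14) / (40 − 0) = +0.01125
∂h/∂y = (282.10 − 282.14) / (50 − 0) = -0.0008000
|∇h| = √(0.01125² + -0.0008000²) = 0.01128

0.0113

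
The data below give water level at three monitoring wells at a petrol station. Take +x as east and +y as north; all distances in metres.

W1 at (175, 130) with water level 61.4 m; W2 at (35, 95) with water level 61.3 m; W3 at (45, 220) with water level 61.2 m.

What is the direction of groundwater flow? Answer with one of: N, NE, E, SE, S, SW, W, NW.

NW

Differences from W1: to W2 (Δx, Δy, Δh) = (-140, -35, -0.1); to W3 = (-130, 90, -0.2).
Solve a·Δx + b·Δy = Δh: det = (-140)·90 − (-130)·(-35) = -17150.
∂h/∂x = [(-0.1)·90 − (-0.2)·(-35)] / -17150 = +0.0009329
∂h/∂y = [(-140)·(-0.2) − (-130)·(-0.1)] / -17150 = -0.0008746
Flow = −∇h = (-0.0009329 east, +0.0008746 north), which points northwest.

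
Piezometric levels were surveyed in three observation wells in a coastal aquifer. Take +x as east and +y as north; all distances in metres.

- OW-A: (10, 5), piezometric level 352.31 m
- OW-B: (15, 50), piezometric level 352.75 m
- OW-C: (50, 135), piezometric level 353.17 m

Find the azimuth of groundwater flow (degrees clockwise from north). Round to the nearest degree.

With h = a·x + b·y + c and OW-A as origin, the differences give:
  5·a + 45·b = +0.44
  40·a + 130·b = +0.86
Eliminate b (×130 and ×45, subtract): -1150·a = 18.500 → a = ∂h/∂x = -0.01609
Back-substitute: b = ∂h/∂y = +0.01157.
Flow direction (−∇h) has components (+0.01609 E, -0.01157 N).
Azimuth = atan2(E, N) = atan2(+0.01609, -0.01157) = 125.7° ≈ 126°.

126°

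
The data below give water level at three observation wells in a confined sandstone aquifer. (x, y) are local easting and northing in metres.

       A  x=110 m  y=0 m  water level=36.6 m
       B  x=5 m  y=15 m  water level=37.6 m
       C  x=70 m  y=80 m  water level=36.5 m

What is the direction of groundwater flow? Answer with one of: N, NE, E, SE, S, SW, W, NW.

Taking A as reference: B−A = (-105, 15, +1.0); C−A = (-40, 80, -0.1).
Solve a·Δx + b·Δy = Δh: det = (-105)·80 − (-40)·15 = -7800.
∂h/∂x = [(+1.0)·80 − (-0.1)·15] / -7800 = -0.01045
∂h/∂y = [(-105)·(-0.1) − (-40)·(+1.0)] / -7800 = -0.006474
Flow = −∇h = (+0.01045 east, +0.006474 north), which points northeast.

NE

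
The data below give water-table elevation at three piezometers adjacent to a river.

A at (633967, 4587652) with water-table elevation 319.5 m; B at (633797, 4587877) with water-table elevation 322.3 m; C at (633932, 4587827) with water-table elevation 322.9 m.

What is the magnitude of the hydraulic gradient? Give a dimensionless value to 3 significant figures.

With h = a·x + b·y + c and A as origin, the differences give:
  (-170)·a + 225·b = +2.8
  (-35)·a + 175·b = +3.4
Eliminate b (×175 and ×225, subtract): -21875·a = -275.00 → a = ∂h/∂x = +0.01257
Back-substitute: b = ∂h/∂y = +0.02194.
|∇h| = √(0.01257² + 0.02194²) = 0.02529

0.0253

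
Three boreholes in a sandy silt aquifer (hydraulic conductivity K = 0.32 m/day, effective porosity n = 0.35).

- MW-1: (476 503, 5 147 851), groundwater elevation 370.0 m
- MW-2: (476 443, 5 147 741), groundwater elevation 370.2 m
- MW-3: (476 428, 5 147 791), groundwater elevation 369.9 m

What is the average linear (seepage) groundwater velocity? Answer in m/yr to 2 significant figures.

With h = a·x + b·y + c and MW-1 as origin, the differences give:
  (-60)·a + (-110)·b = +0.2
  (-75)·a + (-60)·b = -0.1
Eliminate b (×(-60) and ×(-110), subtract): -4650·a = -23.00 → a = ∂h/∂x = +0.004946
Back-substitute: b = ∂h/∂y = -0.004516.
|∇h| = √(0.004946² + -0.004516²) = 0.006698
Seepage velocity v = K·i/n = 0.32 × 0.006698 / 0.35 = 0.006124 m/day = 2.237 m/yr.

2.2 m/yr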